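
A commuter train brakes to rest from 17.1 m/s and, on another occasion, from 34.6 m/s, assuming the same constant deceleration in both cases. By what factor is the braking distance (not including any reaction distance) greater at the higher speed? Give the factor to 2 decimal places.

Braking distance d = v²/(2a), so with a fixed, d ∝ v².
Factor = (34.6/17.1)² = 2.0234² = 4.0941.

Factor ≈ 4.09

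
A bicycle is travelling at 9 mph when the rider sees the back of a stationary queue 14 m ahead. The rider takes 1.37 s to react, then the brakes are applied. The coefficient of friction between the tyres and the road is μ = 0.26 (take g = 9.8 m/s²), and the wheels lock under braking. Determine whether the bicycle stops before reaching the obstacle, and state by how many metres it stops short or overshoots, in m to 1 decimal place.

Yes — it stops 5.3 m short of the obstacle

9 mph × 0.44704 = 4.0234 m/s.
a = μg = 0.26 × 9.8 = 2.548 m/s².
Reaction distance = 4.0234 × 1.37 = 5.512 m.
Braking distance = v²/(2a) = 16.188 / 5.096 = 3.177 m.
Total stopping distance = 5.512 + 3.177 = 8.689 m, vs 14 m available — it stops with 14 − 8.689 = 5.311 m to spare.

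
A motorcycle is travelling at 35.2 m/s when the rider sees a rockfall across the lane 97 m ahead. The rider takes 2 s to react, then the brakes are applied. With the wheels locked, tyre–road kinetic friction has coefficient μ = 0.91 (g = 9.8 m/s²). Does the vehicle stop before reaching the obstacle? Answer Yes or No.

a = μg = 0.91 × 9.8 = 8.918 m/s².
Reaction distance = 35.2000 × 2 = 70.400 m.
Braking distance = v²/(2a) = 1239.040 / 17.836 = 69.468 m.
Total stopping distance = 70.400 + 69.468 = 139.868 m, vs 97 m available — it cannot stop in time and overshoots by 139.868 − 97 = 42.868 m.

No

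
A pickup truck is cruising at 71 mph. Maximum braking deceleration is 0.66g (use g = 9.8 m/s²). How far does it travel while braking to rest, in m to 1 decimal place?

71 mph × 0.44704 = 31.7398 m/s.
a = 0.66 × 9.8 = 6.468 m/s².
Braking distance = v²/(2a) = 31.7398² / (2 × 6.468) = 1007.415 / 12.936 = 77.877 m.

Braking distance ≈ 77.9 m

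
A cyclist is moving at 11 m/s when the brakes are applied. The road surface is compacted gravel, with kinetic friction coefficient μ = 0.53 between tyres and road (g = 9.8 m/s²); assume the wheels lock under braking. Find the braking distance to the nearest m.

Braking distance ≈ 12 m

a = μg = 0.53 × 9.8 = 5.194 m/s².
Braking distance = v²/(2a) = 11.0000² / (2 × 5.194) = 121.000 / 10.388 = 11.648 m.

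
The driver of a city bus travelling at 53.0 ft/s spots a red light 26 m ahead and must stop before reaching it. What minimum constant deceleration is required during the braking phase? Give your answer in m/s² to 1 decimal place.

Required deceleration ≈ 5.0 m/s²

53 ft/s × 0.3048 = 16.1544 m/s.
v² = 2a·d ⇒ a = v²/(2d) = 16.1544² / (2 × 26.000) = 260.965 / 52.000 = 5.0186 m/s².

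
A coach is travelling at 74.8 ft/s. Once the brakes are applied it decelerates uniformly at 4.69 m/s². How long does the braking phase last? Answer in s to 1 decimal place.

Braking time ≈ 4.9 s

74.8 ft/s × 0.3048 = 22.7990 m/s.
Braking time = v/a = 22.7990 / 4.690 = 4.861 s.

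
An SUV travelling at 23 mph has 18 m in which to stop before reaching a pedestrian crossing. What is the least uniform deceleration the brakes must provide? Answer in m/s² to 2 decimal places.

Required deceleration ≈ 2.94 m/s²

23 mph × 0.44704 = 10.2819 m/s.
v² = 2a·d ⇒ a = v²/(2d) = 10.2819² / (2 × 18.000) = 105.717 / 36.000 = 2.9366 m/s².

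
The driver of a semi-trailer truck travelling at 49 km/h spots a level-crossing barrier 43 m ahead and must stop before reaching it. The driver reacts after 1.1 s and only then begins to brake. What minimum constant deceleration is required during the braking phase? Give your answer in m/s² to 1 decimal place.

Required deceleration ≈ 3.3 m/s²

49 km/h ÷ 3.6 = 13.6111 m/s.
Distance covered during reaction = 13.6111 × 1.1 = 14.972 m.
Distance available for braking: 43 − 14.972 = 28.028 m.
v² = 2a·d ⇒ a = v²/(2d) = 13.6111² / (2 × 28.028) = 185.262 / 56.056 = 3.3049 m/s².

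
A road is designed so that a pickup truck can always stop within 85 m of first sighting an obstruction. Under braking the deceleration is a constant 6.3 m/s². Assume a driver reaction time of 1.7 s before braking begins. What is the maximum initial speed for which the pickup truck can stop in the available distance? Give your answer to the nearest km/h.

Maximum speed ≈ 85 km/h

Stopping distance: v·t_r + v²/(2a) = 85 with t_r = 1.7 s and a = 6.300 m/s².
So v² + 21.420 v − 1071.00 = 0.
Positive root: v = −a·t_r + √((a·t_r)² + 2a·d) = −10.710 + √(114.704 + 1071.00) = 23.7241 m/s.
23.7241 m/s × 3.6 = 85.407 km/h.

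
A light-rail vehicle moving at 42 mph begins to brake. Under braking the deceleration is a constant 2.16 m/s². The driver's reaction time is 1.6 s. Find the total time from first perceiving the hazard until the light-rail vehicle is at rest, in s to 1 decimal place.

Total time ≈ 10.3 s

42 mph × 0.44704 = 18.7757 m/s.
Braking time = v/a = 18.7757 / 2.160 = 8.692 s.
Total = 1.6 + 8.692 = 10.292 s.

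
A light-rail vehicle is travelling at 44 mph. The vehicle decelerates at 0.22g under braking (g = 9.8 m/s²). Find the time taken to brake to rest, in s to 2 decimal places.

Braking time ≈ 9.12 s

44 mph × 0.44704 = 19.6698 m/s.
a = 0.22 × 9.8 = 2.156 m/s².
Braking time = v/a = 19.6698 / 2.156 = 9.123 s.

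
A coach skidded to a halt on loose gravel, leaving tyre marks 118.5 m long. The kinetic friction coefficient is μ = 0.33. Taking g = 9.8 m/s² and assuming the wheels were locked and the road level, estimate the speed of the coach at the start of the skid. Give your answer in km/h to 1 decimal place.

Deceleration a = μg = 0.33 × 9.8 = 3.234 m/s².
v = √(2a·d) = √(2 × 3.234 × 118.5) = √766.458 = 27.6850 m/s.
= 27.6850 × 3.6 = 99.666 km/h.

Initial speed ≈ 99.7 km/h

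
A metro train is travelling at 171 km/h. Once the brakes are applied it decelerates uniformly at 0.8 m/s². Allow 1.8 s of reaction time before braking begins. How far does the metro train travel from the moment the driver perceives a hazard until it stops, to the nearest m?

171 km/h ÷ 3.6 = 47.5000 m/s.
Reaction distance = v·t_r = 47.5000 × 1.8 = 85.500 m.
Braking distance = v²/(2a) = 47.5000² / (2 × 0.800) = 2256.250 / 1.600 = 1410.156 m.
Total = 85.500 + 1410.156 = 1495.656 m.

Total stopping distance ≈ 1496 m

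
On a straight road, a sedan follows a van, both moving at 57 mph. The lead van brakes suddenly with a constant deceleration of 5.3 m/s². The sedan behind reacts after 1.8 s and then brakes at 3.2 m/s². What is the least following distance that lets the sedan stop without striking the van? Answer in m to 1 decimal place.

57 mph × 0.44704 = 25.4813 m/s.
Leader travels v²/(2a_L) = 649.297 / 10.600 = 61.254 m before stopping.
Follower covers v·t_r = 25.4813 × 1.8 = 45.866 m while reacting, then v²/(2a_F) = 649.297 / 6.400 = 101.453 m while braking, for a total of 45.866 + 101.453 = 147.319 m.
Since a_F ≤ a_L and the follower starts braking later, the follower is never slower than the leader, so the closest approach is when both have stopped.
Minimum gap = 147.319 − 61.254 = 86.065 m.

Minimum gap ≈ 86.1 m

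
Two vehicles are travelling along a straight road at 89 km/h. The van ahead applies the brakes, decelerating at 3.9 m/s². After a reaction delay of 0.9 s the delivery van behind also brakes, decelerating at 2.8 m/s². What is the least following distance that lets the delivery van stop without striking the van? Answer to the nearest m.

Minimum gap ≈ 53 m

89 km/h ÷ 3.6 = 24.7222 m/s.
Leader travels v²/(2a_L) = 611.187 / 7.800 = 78.357 m before stopping.
Follower covers v·t_r = 24.7222 × 0.9 = 22.250 m while reacting, then v²/(2a_F) = 611.187 / 5.600 = 109.141 m while braking, for a total of 22.250 + 109.141 = 131.391 m.
Since a_F ≤ a_L and the follower starts braking later, the follower is never slower than the leader, so the closest approach is when both have stopped.
Minimum gap = 131.391 − 78.357 = 53.034 m.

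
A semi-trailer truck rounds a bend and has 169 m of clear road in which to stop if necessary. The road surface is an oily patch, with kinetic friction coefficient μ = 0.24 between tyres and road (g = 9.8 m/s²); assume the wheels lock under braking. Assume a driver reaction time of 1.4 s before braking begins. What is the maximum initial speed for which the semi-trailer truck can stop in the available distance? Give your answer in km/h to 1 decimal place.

a = μg = 0.24 × 9.8 = 2.352 m/s².
Stopping distance: v·t_r + v²/(2a) = 169 with t_r = 1.4 s and a = 2.352 m/s².
So v² + 6.586 v − 794.98 = 0.
Positive root: v = −a·t_r + √((a·t_r)² + 2a·d) = −3.293 + √(10.844 + 794.98) = 25.0940 m/s.
25.0940 m/s × 3.6 = 90.338 km/h.

Maximum speed ≈ 90.3 km/h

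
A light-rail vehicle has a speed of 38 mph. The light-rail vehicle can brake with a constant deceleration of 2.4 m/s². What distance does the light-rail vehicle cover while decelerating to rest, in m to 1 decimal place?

Braking distance ≈ 60.1 m

38 mph × 0.44704 = 16.9875 m/s.
Braking distance = v²/(2a) = 16.9875² / (2 × 2.400) = 288.575 / 4.800 = 60.120 m.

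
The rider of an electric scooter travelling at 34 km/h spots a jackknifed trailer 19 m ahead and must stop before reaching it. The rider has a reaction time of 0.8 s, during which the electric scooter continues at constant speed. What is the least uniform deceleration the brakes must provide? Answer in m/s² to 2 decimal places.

Required deceleration ≈ 3.90 m/s²

34 km/h ÷ 3.6 = 9.4444 m/s.
Distance covered during reaction = 9.4444 × 0.8 = 7.556 m.
Distance available for braking: 19 − 7.556 = 11.444 m.
v² = 2a·d ⇒ a = v²/(2d) = 9.4444² / (2 × 11.444) = 89.197 / 22.888 = 3.8971 m/s².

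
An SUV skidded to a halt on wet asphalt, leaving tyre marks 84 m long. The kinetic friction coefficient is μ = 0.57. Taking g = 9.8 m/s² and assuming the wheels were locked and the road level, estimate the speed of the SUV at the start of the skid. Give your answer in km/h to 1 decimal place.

Deceleration a = μg = 0.57 × 9.8 = 5.586 m/s².
v = √(2a·d) = √(2 × 5.586 × 84) = √938.448 = 30.6341 m/s.
= 30.6341 × 3.6 = 110.283 km/h.

Initial speed ≈ 110.3 km/h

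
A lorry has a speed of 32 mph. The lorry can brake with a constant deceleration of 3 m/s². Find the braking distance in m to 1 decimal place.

32 mph × 0.44704 = 14.3053 m/s.
Braking distance = v²/(2a) = 14.3053² / (2 × 3.000) = 204.642 / 6.000 = 34.107 m.

Braking distance ≈ 34.1 m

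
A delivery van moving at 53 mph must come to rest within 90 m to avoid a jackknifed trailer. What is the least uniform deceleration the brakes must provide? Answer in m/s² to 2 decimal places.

Required deceleration ≈ 3.12 m/s²

53 mph × 0.44704 = 23.6931 m/s.
v² = 2a·d ⇒ a = v²/(2d) = 23.6931² / (2 × 90.000) = 561.363 / 180.000 = 3.1187 m/s².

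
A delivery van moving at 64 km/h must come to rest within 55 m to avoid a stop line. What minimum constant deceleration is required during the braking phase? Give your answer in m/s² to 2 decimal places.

64 km/h ÷ 3.6 = 17.7778 m/s.
v² = 2a·d ⇒ a = v²/(2d) = 17.7778² / (2 × 55.000) = 316.050 / 110.000 = 2.8732 m/s².

Required deceleration ≈ 2.87 m/s²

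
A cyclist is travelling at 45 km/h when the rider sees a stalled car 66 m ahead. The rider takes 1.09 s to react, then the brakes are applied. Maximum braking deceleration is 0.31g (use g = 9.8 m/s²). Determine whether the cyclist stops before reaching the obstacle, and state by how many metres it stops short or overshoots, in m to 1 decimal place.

Yes — it stops 26.7 m short of the obstacle

45 km/h ÷ 3.6 = 12.5000 m/s.
a = 0.31 × 9.8 = 3.038 m/s².
Reaction distance = 12.5000 × 1.09 = 13.625 m.
Braking distance = v²/(2a) = 156.250 / 6.076 = 25.716 m.
Total stopping distance = 13.625 + 25.716 = 39.341 m, vs 66 m available — it stops with 66 − 39.341 = 26.659 m to spare.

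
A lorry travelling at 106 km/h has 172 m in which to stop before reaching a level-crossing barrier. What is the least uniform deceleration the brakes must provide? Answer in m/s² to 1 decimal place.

106 km/h ÷ 3.6 = 29.4444 m/s.
v² = 2a·d ⇒ a = v²/(2d) = 29.4444² / (2 × 172.000) = 866.973 / 344.000 = 2.5203 m/s².

Required deceleration ≈ 2.5 m/s²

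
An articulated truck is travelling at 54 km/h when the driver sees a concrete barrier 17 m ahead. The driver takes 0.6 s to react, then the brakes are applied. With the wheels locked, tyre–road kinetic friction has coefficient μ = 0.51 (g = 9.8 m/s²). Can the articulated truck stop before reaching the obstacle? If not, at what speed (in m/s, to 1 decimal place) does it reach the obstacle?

54 km/h ÷ 3.6 = 15.0000 m/s.
a = μg = 0.51 × 9.8 = 4.998 m/s².
Reaction distance = 15.0000 × 0.6 = 9.000 m.
Braking distance needed to stop: v²/(2a) = 225.000 / 9.996 = 22.509 m, so total needed = 9.000 + 22.509 = 31.509 m > 17 m — it cannot stop.
Distance remaining when braking begins: 17 − 9.000 = 8.000 m.
v² = v₀² − 2a·d = 225.000 − 2 × 4.998 × 8.000 = 145.032 m²/s².
v = √145.032 = 12.043 m/s.

No — it strikes the obstacle at 12.0 m/s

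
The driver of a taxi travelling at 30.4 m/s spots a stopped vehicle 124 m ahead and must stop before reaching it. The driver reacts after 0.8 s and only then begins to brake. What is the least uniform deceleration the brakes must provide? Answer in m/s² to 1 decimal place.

Required deceleration ≈ 4.6 m/s²

Distance covered during reaction = 30.4000 × 0.8 = 24.320 m.
Distance available for braking: 124 − 24.320 = 99.680 m.
v² = 2a·d ⇒ a = v²/(2d) = 30.4000² / (2 × 99.680) = 924.160 / 199.360 = 4.6356 m/s².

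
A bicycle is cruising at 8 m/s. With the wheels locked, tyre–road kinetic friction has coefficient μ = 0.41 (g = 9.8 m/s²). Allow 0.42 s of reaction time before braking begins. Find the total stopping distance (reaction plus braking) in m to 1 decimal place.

Total stopping distance ≈ 11.3 m

a = μg = 0.41 × 9.8 = 4.018 m/s².
Reaction distance = v·t_r = 8.0000 × 0.42 = 3.360 m.
Braking distance = v²/(2a) = 8.0000² / (2 × 4.018) = 64.000 / 8.036 = 7.964 m.
Total = 3.360 + 7.964 = 11.324 m.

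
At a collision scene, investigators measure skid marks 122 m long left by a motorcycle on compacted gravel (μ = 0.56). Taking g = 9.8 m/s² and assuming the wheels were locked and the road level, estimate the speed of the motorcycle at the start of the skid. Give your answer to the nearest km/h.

Deceleration a = μg = 0.56 × 9.8 = 5.488 m/s².
v = √(2a·d) = √(2 × 5.488 × 122) = √1339.072 = 36.5933 m/s.
= 36.5933 × 3.6 = 131.736 km/h.

Initial speed ≈ 132 km/h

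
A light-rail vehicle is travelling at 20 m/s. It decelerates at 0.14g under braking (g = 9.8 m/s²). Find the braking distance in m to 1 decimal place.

a = 0.14 × 9.8 = 1.372 m/s².
Braking distance = v²/(2a) = 20.0000² / (2 × 1.372) = 400.000 / 2.744 = 145.773 m.

Braking distance ≈ 145.8 m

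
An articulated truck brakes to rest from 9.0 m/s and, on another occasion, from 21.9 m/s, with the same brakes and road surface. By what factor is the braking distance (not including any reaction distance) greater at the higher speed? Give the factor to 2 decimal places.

Factor ≈ 5.92

Braking distance d = v²/(2a), so with a fixed, d ∝ v².
Factor = (21.9/9.0)² = 2.4333² = 5.9209.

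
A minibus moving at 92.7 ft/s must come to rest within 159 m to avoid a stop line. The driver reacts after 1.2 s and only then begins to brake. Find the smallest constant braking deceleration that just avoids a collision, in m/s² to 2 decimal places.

Required deceleration ≈ 3.19 m/s²

92.7 ft/s × 0.3048 = 28.2550 m/s.
Distance covered during reaction = 28.2550 × 1.2 = 33.906 m.
Distance available for braking: 159 − 33.906 = 125.094 m.
v² = 2a·d ⇒ a = v²/(2d) = 28.2550² / (2 × 125.094) = 798.345 / 250.188 = 3.1910 m/s².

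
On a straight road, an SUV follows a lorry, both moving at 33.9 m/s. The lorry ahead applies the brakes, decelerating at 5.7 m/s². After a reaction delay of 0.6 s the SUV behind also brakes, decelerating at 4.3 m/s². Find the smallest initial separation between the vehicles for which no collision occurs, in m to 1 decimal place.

Minimum gap ≈ 53.2 m

Leader travels v²/(2a_L) = 1149.210 / 11.400 = 100.808 m before stopping.
Follower covers v·t_r = 33.9000 × 0.6 = 20.340 m while reacting, then v²/(2a_F) = 1149.210 / 8.600 = 133.629 m while braking, for a total of 20.340 + 133.629 = 153.969 m.
Since a_F ≤ a_L and the follower starts braking later, the follower is never slower than the leader, so the closest approach is when both have stopped.
Minimum gap = 153.969 − 100.808 = 53.161 m.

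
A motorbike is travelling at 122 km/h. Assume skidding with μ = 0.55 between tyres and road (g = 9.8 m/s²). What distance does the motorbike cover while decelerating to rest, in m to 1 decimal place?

122 km/h ÷ 3.6 = 33.8889 m/s.
a = μg = 0.55 × 9.8 = 5.390 m/s².
Braking distance = v²/(2a) = 33.8889² / (2 × 5.390) = 1148.458 / 10.780 = 106.536 m.

Braking distance ≈ 106.5 m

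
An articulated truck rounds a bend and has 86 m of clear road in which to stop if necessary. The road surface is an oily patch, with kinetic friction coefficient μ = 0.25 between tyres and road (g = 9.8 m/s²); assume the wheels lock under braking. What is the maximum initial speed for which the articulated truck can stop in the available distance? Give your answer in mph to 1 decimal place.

a = μg = 0.25 × 9.8 = 2.450 m/s².
v²/(2a) = d ⇒ v = √(2 × 2.450 × 86) = √421.40 = 20.5280 m/s.
20.5280 m/s ÷ 0.44704 = 45.920 mph.

Maximum speed ≈ 45.9 mph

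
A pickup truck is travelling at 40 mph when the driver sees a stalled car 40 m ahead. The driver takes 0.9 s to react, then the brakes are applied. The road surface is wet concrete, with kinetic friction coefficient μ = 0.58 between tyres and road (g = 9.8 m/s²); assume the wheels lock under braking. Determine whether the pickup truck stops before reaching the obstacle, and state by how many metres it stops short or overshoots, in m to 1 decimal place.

40 mph × 0.44704 = 17.8816 m/s.
a = μg = 0.58 × 9.8 = 5.684 m/s².
Reaction distance = 17.8816 × 0.9 = 16.093 m.
Braking distance = v²/(2a) = 319.752 / 11.368 = 28.127 m.
Total stopping distance = 16.093 + 28.127 = 44.220 m, vs 40 m available — it cannot stop in time and overshoots by 44.220 − 40 = 4.220 m.

No — it overshoots by 4.2 m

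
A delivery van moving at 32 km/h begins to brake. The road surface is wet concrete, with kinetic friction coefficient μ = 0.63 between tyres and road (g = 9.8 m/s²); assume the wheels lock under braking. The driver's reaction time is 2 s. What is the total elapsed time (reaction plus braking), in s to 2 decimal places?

32 km/h ÷ 3.6 = 8.8889 m/s.
a = μg = 0.63 × 9.8 = 6.174 m/s².
Braking time = v/a = 8.8889 / 6.174 = 1.440 s.
Total = 2 + 1.440 = 3.440 s.

Total time ≈ 3.44 s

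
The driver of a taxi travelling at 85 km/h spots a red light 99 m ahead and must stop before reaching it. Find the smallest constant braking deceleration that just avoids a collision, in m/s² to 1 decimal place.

85 km/h ÷ 3.6 = 23.6111 m/s.
v² = 2a·d ⇒ a = v²/(2d) = 23.6111² / (2 × 99.000) = 557.484 / 198.000 = 2.8156 m/s².

Required deceleration ≈ 2.8 m/s²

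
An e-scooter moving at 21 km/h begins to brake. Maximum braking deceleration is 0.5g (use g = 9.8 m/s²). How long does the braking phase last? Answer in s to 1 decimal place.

21 km/h ÷ 3.6 = 5.8333 m/s.
a = 0.5 × 9.8 = 4.900 m/s².
Braking time = v/a = 5.8333 / 4.900 = 1.190 s.

Braking time ≈ 1.2 s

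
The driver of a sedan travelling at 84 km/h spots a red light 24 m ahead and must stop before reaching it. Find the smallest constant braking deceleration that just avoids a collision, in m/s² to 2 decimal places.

Required deceleration ≈ 11.34 m/s²

84 km/h ÷ 3.6 = 23.3333 m/s.
v² = 2a·d ⇒ a = v²/(2d) = 23.3333² / (2 × 24.000) = 544.443 / 48.000 = 11.3426 m/s².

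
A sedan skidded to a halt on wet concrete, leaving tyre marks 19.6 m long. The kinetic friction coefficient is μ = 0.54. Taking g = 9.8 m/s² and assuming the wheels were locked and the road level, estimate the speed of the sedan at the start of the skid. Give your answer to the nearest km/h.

Deceleration a = μg = 0.54 × 9.8 = 5.292 m/s².
v = √(2a·d) = √(2 × 5.292 × 19.6) = √207.446 = 14.4030 m/s.
= 14.4030 × 3.6 = 51.851 km/h.

Initial speed ≈ 52 km/h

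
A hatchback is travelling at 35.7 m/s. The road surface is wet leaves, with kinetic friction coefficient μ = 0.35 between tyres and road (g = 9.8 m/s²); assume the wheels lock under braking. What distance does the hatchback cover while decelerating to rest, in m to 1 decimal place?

a = μg = 0.35 × 9.8 = 3.430 m/s².
Braking distance = v²/(2a) = 35.7000² / (2 × 3.430) = 1274.490 / 6.860 = 185.786 m.

Braking distance ≈ 185.8 m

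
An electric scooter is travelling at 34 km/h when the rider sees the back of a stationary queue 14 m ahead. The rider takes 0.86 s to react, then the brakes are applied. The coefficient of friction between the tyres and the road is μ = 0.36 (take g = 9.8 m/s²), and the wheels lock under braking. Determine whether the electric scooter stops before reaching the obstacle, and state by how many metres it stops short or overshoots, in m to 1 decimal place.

34 km/h ÷ 3.6 = 9.4444 m/s.
a = μg = 0.36 × 9.8 = 3.528 m/s².
Reaction distance = 9.4444 × 0.86 = 8.122 m.
Braking distance = v²/(2a) = 89.197 / 7.056 = 12.641 m.
Total stopping distance = 8.122 + 12.641 = 20.763 m, vs 14 m available — it cannot stop in time and overshoots by 20.763 − 14 = 6.763 m.

No — it overshoots by 6.8 m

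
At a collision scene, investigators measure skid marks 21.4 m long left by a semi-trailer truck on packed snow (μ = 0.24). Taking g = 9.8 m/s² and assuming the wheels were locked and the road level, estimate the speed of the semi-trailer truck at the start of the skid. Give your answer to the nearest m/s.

Initial speed ≈ 10 m/s

Deceleration a = μg = 0.24 × 9.8 = 2.352 m/s².
v = √(2a·d) = √(2 × 2.352 × 21.4) = √100.666 = 10.0332 m/s.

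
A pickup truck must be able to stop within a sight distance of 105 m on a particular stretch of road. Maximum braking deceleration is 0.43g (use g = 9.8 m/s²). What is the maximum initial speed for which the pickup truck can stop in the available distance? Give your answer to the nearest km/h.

Maximum speed ≈ 107 km/h

a = 0.43 × 9.8 = 4.214 m/s².
v²/(2a) = d ⇒ v = √(2 × 4.214 × 105) = √884.94 = 29.7479 m/s.
29.7479 m/s × 3.6 = 107.092 km/h.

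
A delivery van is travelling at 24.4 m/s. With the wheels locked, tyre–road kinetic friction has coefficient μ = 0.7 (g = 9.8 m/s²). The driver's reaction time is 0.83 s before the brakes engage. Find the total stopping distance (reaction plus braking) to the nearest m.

Total stopping distance ≈ 64 m

a = μg = 0.7 × 9.8 = 6.860 m/s².
Reaction distance = v·t_r = 24.4000 × 0.83 = 20.252 m.
Braking distance = v²/(2a) = 24.4000² / (2 × 6.860) = 595.360 / 13.720 = 43.394 m.
Total = 20.252 + 43.394 = 63.646 m.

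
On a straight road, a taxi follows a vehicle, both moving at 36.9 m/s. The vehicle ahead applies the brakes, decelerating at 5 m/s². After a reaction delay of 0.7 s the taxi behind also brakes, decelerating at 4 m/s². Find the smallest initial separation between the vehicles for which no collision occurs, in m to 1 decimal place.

Leader travels v²/(2a_L) = 1361.610 / 10.000 = 136.161 m before stopping.
Follower covers v·t_r = 36.9000 × 0.7 = 25.830 m while reacting, then v²/(2a_F) = 1361.610 / 8.000 = 170.201 m while braking, for a total of 25.830 + 170.201 = 196.031 m.
Since a_F ≤ a_L and the follower starts braking later, the follower is never slower than the leader, so the closest approach is when both have stopped.
Minimum gap = 196.031 − 136.161 = 59.870 m.

Minimum gap ≈ 59.9 m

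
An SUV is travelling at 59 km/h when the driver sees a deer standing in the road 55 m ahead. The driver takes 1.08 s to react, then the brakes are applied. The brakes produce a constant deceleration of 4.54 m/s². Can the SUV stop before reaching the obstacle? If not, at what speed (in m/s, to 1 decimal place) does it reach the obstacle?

Yes — it stops about 7.7 m short of the obstacle, so it never reaches it

59 km/h ÷ 3.6 = 16.3889 m/s.
Reaction distance = 16.3889 × 1.08 = 17.700 m.
Braking distance = v²/(2a) = 268.596 / 9.080 = 29.581 m.
Total stopping distance = 17.700 + 29.581 = 47.281 m, vs 55 m available — it stops with 55 − 47.281 = 7.719 m to spare.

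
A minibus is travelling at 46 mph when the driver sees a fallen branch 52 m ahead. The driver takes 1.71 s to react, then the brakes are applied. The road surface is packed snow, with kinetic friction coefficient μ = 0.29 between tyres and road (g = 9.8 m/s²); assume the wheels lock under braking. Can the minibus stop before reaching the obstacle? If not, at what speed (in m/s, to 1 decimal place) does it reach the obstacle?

No — it strikes the obstacle at 18.1 m/s

46 mph × 0.44704 = 20.5638 m/s.
a = μg = 0.29 × 9.8 = 2.842 m/s².
Reaction distance = 20.5638 × 1.71 = 35.164 m.
Braking distance needed to stop: v²/(2a) = 422.870 / 5.684 = 74.397 m, so total needed = 35.164 + 74.397 = 109.561 m > 52 m — it cannot stop.
Distance remaining when braking begins: 52 − 35.164 = 16.836 m.
v² = v₀² − 2a·d = 422.870 − 2 × 2.842 × 16.836 = 327.174 m²/s².
v = √327.174 = 18.088 m/s.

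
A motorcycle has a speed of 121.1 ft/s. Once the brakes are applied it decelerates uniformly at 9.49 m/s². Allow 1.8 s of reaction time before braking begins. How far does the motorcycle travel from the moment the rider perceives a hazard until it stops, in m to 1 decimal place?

Total stopping distance ≈ 138.2 m

121.1 ft/s × 0.3048 = 36.9113 m/s.
Reaction distance = v·t_r = 36.9113 × 1.8 = 66.440 m.
Braking distance = v²/(2a) = 36.9113² / (2 × 9.490) = 1362.444 / 18.980 = 71.783 m.
Total = 66.440 + 71.783 = 138.223 m.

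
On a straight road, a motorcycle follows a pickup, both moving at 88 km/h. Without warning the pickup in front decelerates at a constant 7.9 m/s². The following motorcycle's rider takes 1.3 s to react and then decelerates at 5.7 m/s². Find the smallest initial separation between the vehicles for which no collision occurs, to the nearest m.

88 km/h ÷ 3.6 = 24.4444 m/s.
Leader travels v²/(2a_L) = 597.529 / 15.800 = 37.818 m before stopping.
Follower covers v·t_r = 24.4444 × 1.3 = 31.778 m while reacting, then v²/(2a_F) = 597.529 / 11.400 = 52.415 m while braking, for a total of 31.778 + 52.415 = 84.193 m.
Since a_F ≤ a_L and the follower starts braking later, the follower is never slower than the leader, so the closest approach is when both have stopped.
Minimum gap = 84.193 − 37.818 = 46.375 m.

Minimum gap ≈ 46 m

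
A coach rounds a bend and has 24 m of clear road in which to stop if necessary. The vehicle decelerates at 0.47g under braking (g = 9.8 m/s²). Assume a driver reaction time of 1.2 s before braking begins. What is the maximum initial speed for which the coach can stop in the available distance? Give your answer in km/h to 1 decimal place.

a = 0.47 × 9.8 = 4.606 m/s².
Stopping distance: v·t_r + v²/(2a) = 24 with t_r = 1.2 s and a = 4.606 m/s².
So v² + 11.054 v − 221.09 = 0.
Positive root: v = −a·t_r + √((a·t_r)² + 2a·d) = −5.527 + √(30.548 + 221.09) = 10.3361 m/s.
10.3361 m/s × 3.6 = 37.210 km/h.

Maximum speed ≈ 37.2 km/h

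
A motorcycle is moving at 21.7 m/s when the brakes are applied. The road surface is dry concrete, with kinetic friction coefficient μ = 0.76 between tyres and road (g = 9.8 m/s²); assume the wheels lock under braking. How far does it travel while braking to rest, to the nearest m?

Braking distance ≈ 32 m

a = μg = 0.76 × 9.8 = 7.448 m/s².
Braking distance = v²/(2a) = 21.7000² / (2 × 7.448) = 470.890 / 14.896 = 31.612 m.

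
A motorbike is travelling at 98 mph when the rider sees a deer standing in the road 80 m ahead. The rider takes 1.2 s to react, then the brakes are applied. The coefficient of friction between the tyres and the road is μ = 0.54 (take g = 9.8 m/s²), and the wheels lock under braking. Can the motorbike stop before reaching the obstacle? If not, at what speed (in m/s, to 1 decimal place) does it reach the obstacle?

No — it strikes the obstacle at 40.4 m/s

98 mph × 0.44704 = 43.8099 m/s.
a = μg = 0.54 × 9.8 = 5.292 m/s².
Reaction distance = 43.8099 × 1.2 = 52.572 m.
Braking distance needed to stop: v²/(2a) = 1919.307 / 10.584 = 181.340 m, so total needed = 52.572 + 181.340 = 233.912 m > 80 m — it cannot stop.
Distance remaining when braking begins: 80 − 52.572 = 27.428 m.
v² = v₀² − 2a·d = 1919.307 − 2 × 5.292 × 27.428 = 1629.009 m²/s².
v = √1629.009 = 40.361 m/s.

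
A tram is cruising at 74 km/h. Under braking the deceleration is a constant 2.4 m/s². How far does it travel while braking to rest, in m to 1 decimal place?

74 km/h ÷ 3.6 = 20.5556 m/s.
Braking distance = v²/(2a) = 20.5556² / (2 × 2.400) = 422.533 / 4.800 = 88.028 m.

Braking distance ≈ 88.0 m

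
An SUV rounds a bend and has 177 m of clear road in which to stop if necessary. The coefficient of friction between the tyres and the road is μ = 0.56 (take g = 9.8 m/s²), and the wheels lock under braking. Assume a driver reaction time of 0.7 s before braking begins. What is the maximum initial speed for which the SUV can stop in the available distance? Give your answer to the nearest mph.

a = μg = 0.56 × 9.8 = 5.488 m/s².
Stopping distance: v·t_r + v²/(2a) = 177 with t_r = 0.7 s and a = 5.488 m/s².
So v² + 7.683 v − 1942.75 = 0.
Positive root: v = −a·t_r + √((a·t_r)² + 2a·d) = −3.842 + √(14.761 + 1942.75) = 40.4018 m/s.
40.4018 m/s ÷ 0.44704 = 90.376 mph.

Maximum speed ≈ 90 mph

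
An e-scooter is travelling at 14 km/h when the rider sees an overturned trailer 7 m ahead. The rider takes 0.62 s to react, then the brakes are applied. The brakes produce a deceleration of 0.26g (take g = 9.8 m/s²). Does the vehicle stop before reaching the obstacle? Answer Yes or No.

14 km/h ÷ 3.6 = 3.8889 m/s.
a = 0.26 × 9.8 = 2.548 m/s².
Reaction distance = 3.8889 × 0.62 = 2.411 m.
Braking distance = v²/(2a) = 15.124 / 5.096 = 2.968 m.
Total stopping distance = 2.411 + 2.968 = 5.379 m, vs 7 m available — it stops with 7 − 5.379 = 1.621 m to spare.

Yes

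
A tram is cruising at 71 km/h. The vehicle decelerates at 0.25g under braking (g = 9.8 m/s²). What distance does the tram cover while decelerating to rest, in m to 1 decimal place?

71 km/h ÷ 3.6 = 19.7222 m/s.
a = 0.25 × 9.8 = 2.450 m/s².
Braking distance = v²/(2a) = 19.7222² / (2 × 2.450) = 388.965 / 4.900 = 79.381 m.

Braking distance ≈ 79.4 m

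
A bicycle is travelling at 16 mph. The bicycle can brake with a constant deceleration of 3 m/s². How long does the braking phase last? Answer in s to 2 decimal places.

16 mph × 0.44704 = 7.1526 m/s.
Braking time = v/a = 7.1526 / 3.000 = 2.384 s.

Braking time ≈ 2.38 s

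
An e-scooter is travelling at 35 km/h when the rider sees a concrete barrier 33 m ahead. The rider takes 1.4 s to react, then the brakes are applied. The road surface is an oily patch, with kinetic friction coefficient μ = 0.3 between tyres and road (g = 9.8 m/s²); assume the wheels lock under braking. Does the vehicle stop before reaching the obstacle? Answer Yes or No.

35 km/h ÷ 3.6 = 9.7222 m/s.
a = μg = 0.3 × 9.8 = 2.940 m/s².
Reaction distance = 9.7222 × 1.4 = 13.611 m.
Braking distance = v²/(2a) = 94.521 / 5.880 = 16.075 m.
Total stopping distance = 13.611 + 16.075 = 29.686 m, vs 33 m available — it stops with 33 − 29.686 = 3.314 m to spare.

Yes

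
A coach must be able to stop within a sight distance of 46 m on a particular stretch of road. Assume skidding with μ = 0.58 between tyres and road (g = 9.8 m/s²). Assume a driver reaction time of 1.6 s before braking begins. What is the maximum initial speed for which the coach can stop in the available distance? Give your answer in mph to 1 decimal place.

Maximum speed ≈ 34.7 mph

a = μg = 0.58 × 9.8 = 5.684 m/s².
Stopping distance: v·t_r + v²/(2a) = 46 with t_r = 1.6 s and a = 5.684 m/s².
So v² + 18.189 v − 522.93 = 0.
Positive root: v = −a·t_r + √((a·t_r)² + 2a·d) = −9.094 + √(82.701 + 522.93) = 15.5156 m/s.
15.5156 m/s ÷ 0.44704 = 34.707 mph.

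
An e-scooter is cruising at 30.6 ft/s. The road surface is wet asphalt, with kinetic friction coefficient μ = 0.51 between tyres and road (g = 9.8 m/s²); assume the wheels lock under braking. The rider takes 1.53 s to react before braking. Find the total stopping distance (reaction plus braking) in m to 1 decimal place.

Total stopping distance ≈ 23.0 m

30.6 ft/s × 0.3048 = 9.3269 m/s.
a = μg = 0.51 × 9.8 = 4.998 m/s².
Reaction distance = v·t_r = 9.3269 × 1.53 = 14.270 m.
Braking distance = v²/(2a) = 9.3269² / (2 × 4.998) = 86.991 / 9.996 = 8.703 m.
Total = 14.270 + 8.703 = 22.973 m.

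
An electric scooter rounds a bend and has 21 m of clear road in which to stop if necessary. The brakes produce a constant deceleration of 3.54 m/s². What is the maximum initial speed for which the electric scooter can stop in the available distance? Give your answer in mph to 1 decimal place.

v²/(2a) = d ⇒ v = √(2 × 3.540 × 21) = √148.68 = 12.1934 m/s.
12.1934 m/s ÷ 0.44704 = 27.276 mph.

Maximum speed ≈ 27.3 mph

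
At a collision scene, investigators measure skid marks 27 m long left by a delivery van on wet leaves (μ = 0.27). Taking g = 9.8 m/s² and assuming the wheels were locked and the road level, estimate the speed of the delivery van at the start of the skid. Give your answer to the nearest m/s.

Initial speed ≈ 12 m/s

Deceleration a = μg = 0.27 × 9.8 = 2.646 m/s².
v = √(2a·d) = √(2 × 2.646 × 27) = √142.884 = 11.9534 m/s.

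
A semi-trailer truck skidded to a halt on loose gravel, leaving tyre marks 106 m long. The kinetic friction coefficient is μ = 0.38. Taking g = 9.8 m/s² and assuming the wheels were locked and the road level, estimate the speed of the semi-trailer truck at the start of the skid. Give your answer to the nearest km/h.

Deceleration a = μg = 0.38 × 9.8 = 3.724 m/s².
v = √(2a·d) = √(2 × 3.724 × 106) = √789.488 = 28.0978 m/s.
= 28.0978 × 3.6 = 101.152 km/h.

Initial speed ≈ 101 km/h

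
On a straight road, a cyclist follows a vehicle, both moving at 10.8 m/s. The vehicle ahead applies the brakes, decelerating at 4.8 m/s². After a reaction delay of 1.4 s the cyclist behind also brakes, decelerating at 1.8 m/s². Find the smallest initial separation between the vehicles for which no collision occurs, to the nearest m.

Leader travels v²/(2a_L) = 116.640 / 9.600 = 12.150 m before stopping.
Follower covers v·t_r = 10.8000 × 1.4 = 15.120 m while reacting, then v²/(2a_F) = 116.640 / 3.600 = 32.400 m while braking, for a total of 15.120 + 32.400 = 47.520 m.
Since a_F ≤ a_L and the follower starts braking later, the follower is never slower than the leader, so the closest approach is when both have stopped.
Minimum gap = 47.520 − 12.150 = 35.370 m.

Minimum gap ≈ 35 m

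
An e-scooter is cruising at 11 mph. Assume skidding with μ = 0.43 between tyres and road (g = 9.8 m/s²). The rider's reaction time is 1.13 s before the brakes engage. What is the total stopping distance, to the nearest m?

Total stopping distance ≈ 8 m

11 mph × 0.44704 = 4.9174 m/s.
a = μg = 0.43 × 9.8 = 4.214 m/s².
Reaction distance = v·t_r = 4.9174 × 1.13 = 5.557 m.
Braking distance = v²/(2a) = 4.9174² / (2 × 4.214) = 24.181 / 8.428 = 2.869 m.
Total = 5.557 + 2.869 = 8.426 m.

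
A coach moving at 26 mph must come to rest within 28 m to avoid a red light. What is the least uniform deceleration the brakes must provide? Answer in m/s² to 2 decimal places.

26 mph × 0.44704 = 11.6230 m/s.
v² = 2a·d ⇒ a = v²/(2d) = 11.6230² / (2 × 28.000) = 135.094 / 56.000 = 2.4124 m/s².

Required deceleration ≈ 2.41 m/s²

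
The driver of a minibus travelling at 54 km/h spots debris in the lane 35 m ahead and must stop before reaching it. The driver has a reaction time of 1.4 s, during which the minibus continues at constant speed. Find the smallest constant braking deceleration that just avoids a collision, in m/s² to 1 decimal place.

54 km/h ÷ 3.6 = 15.0000 m/s.
Distance covered during reaction = 15.0000 × 1.4 = 21.000 m.
Distance available for braking: 35 − 21.000 = 14.000 m.
v² = 2a·d ⇒ a = v²/(2d) = 15.0000² / (2 × 14.000) = 225.000 / 28.000 = 8.0357 m/s².

Required deceleration ≈ 8.0 m/s²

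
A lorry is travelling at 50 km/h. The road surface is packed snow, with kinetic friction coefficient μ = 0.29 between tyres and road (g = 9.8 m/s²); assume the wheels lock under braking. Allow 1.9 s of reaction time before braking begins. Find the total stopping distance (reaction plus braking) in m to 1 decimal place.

Total stopping distance ≈ 60.3 m

50 km/h ÷ 3.6 = 13.8889 m/s.
a = μg = 0.29 × 9.8 = 2.842 m/s².
Reaction distance = v·t_r = 13.8889 × 1.9 = 26.389 m.
Braking distance = v²/(2a) = 13.8889² / (2 × 2.842) = 192.902 / 5.684 = 33.938 m.
Total = 26.389 + 33.938 = 60.327 m.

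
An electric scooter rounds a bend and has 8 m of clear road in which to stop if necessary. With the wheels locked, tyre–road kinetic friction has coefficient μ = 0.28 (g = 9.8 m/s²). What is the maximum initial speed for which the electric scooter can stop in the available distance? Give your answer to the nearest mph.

Maximum speed ≈ 15 mph

a = μg = 0.28 × 9.8 = 2.744 m/s².
v²/(2a) = d ⇒ v = √(2 × 2.744 × 8) = √43.90 = 6.6257 m/s.
6.6257 m/s ÷ 0.44704 = 14.821 mph.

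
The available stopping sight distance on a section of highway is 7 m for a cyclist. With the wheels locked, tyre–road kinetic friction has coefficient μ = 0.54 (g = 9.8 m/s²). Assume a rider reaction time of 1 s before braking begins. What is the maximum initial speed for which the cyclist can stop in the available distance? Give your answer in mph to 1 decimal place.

Maximum speed ≈ 10.8 mph

a = μg = 0.54 × 9.8 = 5.292 m/s².
Stopping distance: v·t_r + v²/(2a) = 7 with t_r = 1 s and a = 5.292 m/s².
So v² + 10.584 v − 74.09 = 0.
Positive root: v = −a·t_r + √((a·t_r)² + 2a·d) = −5.292 + √(28.005 + 74.09) = 4.8122 m/s.
4.8122 m/s ÷ 0.44704 = 10.765 mph.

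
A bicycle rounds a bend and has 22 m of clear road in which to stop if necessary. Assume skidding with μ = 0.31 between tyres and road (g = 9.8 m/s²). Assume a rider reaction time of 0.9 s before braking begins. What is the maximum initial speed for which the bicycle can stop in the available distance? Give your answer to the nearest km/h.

a = μg = 0.31 × 9.8 = 3.038 m/s².
Stopping distance: v·t_r + v²/(2a) = 22 with t_r = 0.9 s and a = 3.038 m/s².
So v² + 5.468 v − 133.67 = 0.
Positive root: v = −a·t_r + √((a·t_r)² + 2a·d) = −2.734 + √(7.475 + 133.67) = 9.1464 m/s.
9.1464 m/s × 3.6 = 32.927 km/h.

Maximum speed ≈ 33 km/h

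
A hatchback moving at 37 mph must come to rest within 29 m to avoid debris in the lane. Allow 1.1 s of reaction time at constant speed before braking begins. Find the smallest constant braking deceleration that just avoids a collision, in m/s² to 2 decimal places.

Required deceleration ≈ 12.66 m/s²

37 mph × 0.44704 = 16.5405 m/s.
Distance covered during reaction = 16.5405 × 1.1 = 18.195 m.
Distance available for braking: 29 − 18.195 = 10.805 m.
v² = 2a·d ⇒ a = v²/(2d) = 16.5405² / (2 × 10.805) = 273.588 / 21.610 = 12.6602 m/s².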